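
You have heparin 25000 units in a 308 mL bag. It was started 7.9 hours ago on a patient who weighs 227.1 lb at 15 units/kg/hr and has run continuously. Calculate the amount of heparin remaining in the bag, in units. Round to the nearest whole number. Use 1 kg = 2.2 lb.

12768 units

Weight = 227.1 lb ÷ 2.2 lb/kg = 103.2273 kg
Dose = 15 units/kg/hr × 103.2273 kg = 1548.409 units/hr
Concentration = 25000 units ÷ 308 mL = 81.16883 units/mL
Rate = 1548.409 units/hr ÷ 81.16883 units/mL = 19.0764 mL/hr
Volume infused = 19.0764 mL/hr × 7.9 hr = 150.7036 mL
Volume remaining = 308 − 150.7036 = 157.2964 mL
Drug remaining = 157.2964 mL × 81.16883 units/mL = 12767.57 units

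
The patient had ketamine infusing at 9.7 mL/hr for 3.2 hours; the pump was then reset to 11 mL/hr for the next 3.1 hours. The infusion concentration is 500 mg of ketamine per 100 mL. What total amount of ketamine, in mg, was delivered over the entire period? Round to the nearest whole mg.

Concentration = 500 mg ÷ 100 mL = 5 mg/mL
Stage 1: 9.7 mL/hr × 3.2 hr = 31.04 mL → 31.04 mL × 5 mg/mL = 155.2 mg
Stage 2: 11 mL/hr × 3.1 hr = 34.1 mL → 34.1 mL × 5 mg/mL = 170.5 mg
Total = 155.2 + 170.5 = 325.7 mg

326 mg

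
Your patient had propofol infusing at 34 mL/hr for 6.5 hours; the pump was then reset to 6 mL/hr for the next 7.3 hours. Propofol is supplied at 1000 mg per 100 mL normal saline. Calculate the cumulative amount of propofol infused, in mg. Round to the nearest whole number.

Concentration = 1000 mg ÷ 100 mL = 10 mg/mL
Stage 1: 34 mL/hr × 6.5 hr = 221 mL → 221 mL × 10 mg/mL = 2210 mg
Stage 2: 6 mL/hr × 7.3 hr = 43.8 mL → 43.8 mL × 10 mg/mL = 438 mg
Total = 2210 + 438 = 2648 mg

2648 mg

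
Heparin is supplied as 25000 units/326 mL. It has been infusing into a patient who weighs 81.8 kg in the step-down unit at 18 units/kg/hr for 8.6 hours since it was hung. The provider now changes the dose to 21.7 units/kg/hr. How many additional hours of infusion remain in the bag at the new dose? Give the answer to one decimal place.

Initial rate:
Dose = 18 units/kg/hr × 81.8 kg = 1472.4 units/hr
Concentration = 25000 units ÷ 326 mL = 76.68712 units/mL
Rate = 1472.4 units/hr ÷ 76.68712 units/mL = 19.2001 mL/hr
Volume infused so far = 19.2001 mL/hr × 8.6 hr = 165.1208 mL
Volume remaining = 326 − 165.1208 = 160.8792 mL
New rate:
Dose = 21.7 units/kg/hr × 81.8 kg = 1775.06 units/hr
Rate = 1775.06 units/hr ÷ 76.68712 units/mL = 23.14678 mL/hr
Time remaining = 160.8792 mL ÷ 23.14678 mL/hr = 6.95039 hr

7.0 hours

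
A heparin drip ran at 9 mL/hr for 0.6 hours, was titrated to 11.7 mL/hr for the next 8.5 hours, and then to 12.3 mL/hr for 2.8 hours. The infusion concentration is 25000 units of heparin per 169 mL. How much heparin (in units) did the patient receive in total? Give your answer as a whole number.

Concentration = 25000 units ÷ 169 mL = 147.929 units/mL
Stage 1: 9 mL/hr × 0.6 hr = 5.4 mL → 5.4 mL × 147.929 units/mL = 798.8166 units
Stage 2: 11.7 mL/hr × 8.5 hr = 99.45 mL → 99.45 mL × 147.929 units/mL = 14711.54 units
Stage 3: 12.3 mL/hr × 2.8 hr = 34.44 mL → 34.44 mL × 147.929 units/mL = 5094.675 units
Total = 798.8166 + 14711.54 + 5094.675 = 20605.03 units

20605 units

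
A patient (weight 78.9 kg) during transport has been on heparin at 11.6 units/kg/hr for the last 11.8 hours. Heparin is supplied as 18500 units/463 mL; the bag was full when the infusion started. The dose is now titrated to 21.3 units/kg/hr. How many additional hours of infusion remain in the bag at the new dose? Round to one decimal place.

4.6 hours

Initial rate:
Dose = 11.6 units/kg/hr × 78.9 kg = 915.24 units/hr
Concentration = 18500 units ÷ 463 mL = 39.9568 units/mL
Rate = 915.24 units/hr ÷ 39.9568 units/mL = 22.90574 mL/hr
Volume infused so far = 22.90574 mL/hr × 11.8 hr = 270.2877 mL
Volume remaining = 463 − 270.2877 = 192.7123 mL
New rate:
Dose = 21.3 units/kg/hr × 78.9 kg = 1680.57 units/hr
Rate = 1680.57 units/hr ÷ 39.9568 units/mL = 42.05967 mL/hr
Time remaining = 192.7123 mL ÷ 42.05967 mL/hr = 4.581879 hr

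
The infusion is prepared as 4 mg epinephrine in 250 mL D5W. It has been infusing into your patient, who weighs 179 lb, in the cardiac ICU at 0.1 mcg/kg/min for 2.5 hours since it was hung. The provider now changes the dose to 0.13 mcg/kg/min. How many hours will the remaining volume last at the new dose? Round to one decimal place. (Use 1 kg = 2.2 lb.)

Initial rate:
Weight = 179 lb ÷ 2.2 lb/kg = 81.36364 kg
Dose = 0.1 mcg/kg/min × 81.36364 kg = 8.136364 mcg/min
8.136364 mcg/min × 60 min/hr = 488.1818 mcg/hr
Concentration = 4 mg ÷ 250 mL = 0.016 mg/mL = 16 mcg/mL
Rate = 488.1818 mcg/hr ÷ 16 mcg/mL = 30.51136 mL/hr
Volume infused so far = 30.51136 mL/hr × 2.5 hr = 76.27841 mL
Volume remaining = 250 − 76.27841 = 173.7216 mL
New rate:
Dose = 0.13 mcg/kg/min × 81.36364 kg = 10.57727 mcg/min
10.57727 mcg/min × 60 min/hr = 634.6364 mcg/hr
Rate = 634.6364 mcg/hr ÷ 16 mcg/mL = 39.66477 mL/hr
Time remaining = 173.7216 mL ÷ 39.66477 mL/hr = 4.379745 hr

4.4 hours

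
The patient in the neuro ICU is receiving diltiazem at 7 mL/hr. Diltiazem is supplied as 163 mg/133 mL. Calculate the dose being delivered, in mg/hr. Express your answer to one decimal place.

8.6 mg/hr

Concentration = 163 mg ÷ 133 mL = 1.225564 mg/mL
Drug rate = 7 mL/hr × 1.225564 mg/mL = 8.578947 mg/hr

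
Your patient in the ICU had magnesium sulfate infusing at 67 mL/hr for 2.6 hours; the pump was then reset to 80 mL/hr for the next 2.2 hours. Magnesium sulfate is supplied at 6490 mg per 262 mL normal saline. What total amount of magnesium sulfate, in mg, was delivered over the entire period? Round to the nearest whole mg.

8675 mg

Concentration = 6490 mg ÷ 262 mL = 24.77099 mg/mL
Stage 1: 67 mL/hr × 2.6 hr = 174.2 mL → 174.2 mL × 24.77099 mg/mL = 4315.107 mg
Stage 2: 80 mL/hr × 2.2 hr = 176 mL → 176 mL × 24.77099 mg/mL = 4359.695 mg
Total = 4315.107 + 4359.695 = 8674.802 mg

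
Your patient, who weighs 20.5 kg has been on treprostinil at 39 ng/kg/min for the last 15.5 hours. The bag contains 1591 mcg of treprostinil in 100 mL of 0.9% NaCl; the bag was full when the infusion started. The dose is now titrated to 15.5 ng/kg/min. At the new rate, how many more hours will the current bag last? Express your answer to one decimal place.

44.5 hours

Initial rate:
Dose = 39 ng/kg/min × 20.5 kg = 799.5 ng/min
799.5 ng/min × 60 min/hr = 47970 ng/hr
Concentration = 1591 mcg ÷ 100 mL = 15.91 mcg/mL = 15910 ng/mL
Rate = 47970 ng/hr ÷ 15910 ng/mL = 3.015085 mL/hr
Volume infused so far = 3.015085 mL/hr × 15.5 hr = 46.73382 mL
Volume remaining = 100 − 46.73382 = 53.26618 mL
New rate:
Dose = 15.5 ng/kg/min × 20.5 kg = 317.75 ng/min
317.75 ng/min × 60 min/hr = 19065 ng/hr
Rate = 19065 ng/hr ÷ 15910 ng/mL = 1.198303 mL/hr
Time remaining = 53.26618 mL ÷ 1.198303 mL/hr = 44.45135 hr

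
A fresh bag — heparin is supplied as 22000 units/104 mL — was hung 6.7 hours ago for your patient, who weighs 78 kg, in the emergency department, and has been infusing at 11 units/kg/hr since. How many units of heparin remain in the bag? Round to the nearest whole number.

16251 units

Dose = 11 units/kg/hr × 78 kg = 858 units/hr
Concentration = 22000 units ÷ 104 mL = 211.5385 units/mL
Rate = 858 units/hr ÷ 211.5385 units/mL = 4.056 mL/hr
Volume infused = 4.056 mL/hr × 6.7 hr = 27.1752 mL
Volume remaining = 104 − 27.1752 = 76.8248 mL
Drug remaining = 76.8248 mL × 211.5385 units/mL = 16251.4 units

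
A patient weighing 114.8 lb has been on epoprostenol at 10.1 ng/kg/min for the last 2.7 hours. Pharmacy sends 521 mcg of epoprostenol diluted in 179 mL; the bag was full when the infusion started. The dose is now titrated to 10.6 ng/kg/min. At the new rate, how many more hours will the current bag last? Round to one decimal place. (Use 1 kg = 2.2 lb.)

13.1 hours

Initial rate:
Weight = 114.8 lb ÷ 2.2 lb/kg = 52.18182 kg
Dose = 10.1 ng/kg/min × 52.18182 kg = 527.0364 ng/min
527.0364 ng/min × 60 min/hr = 31622.18 ng/hr
Concentration = 521 mcg ÷ 179 mL = 2.910615 mcg/mL = 2910.615 ng/mL
Rate = 31622.18 ng/hr ÷ 2910.615 ng/mL = 10.86443 mL/hr
Volume infused so far = 10.86443 mL/hr × 2.7 hr = 29.33397 mL
Volume remaining = 179 − 29.33397 = 149.666 mL
New rate:
Dose = 10.6 ng/kg/min × 52.18182 kg = 553.1273 ng/min
553.1273 ng/min × 60 min/hr = 33187.64 ng/hr
Rate = 33187.64 ng/hr ÷ 2910.615 ng/mL = 11.40228 mL/hr
Time remaining = 149.666 mL ÷ 11.40228 mL/hr = 13.12598 hr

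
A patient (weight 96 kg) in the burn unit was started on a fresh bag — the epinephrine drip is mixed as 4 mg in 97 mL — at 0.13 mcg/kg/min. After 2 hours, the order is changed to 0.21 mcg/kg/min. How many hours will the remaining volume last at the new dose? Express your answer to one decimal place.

Initial rate:
Dose = 0.13 mcg/kg/min × 96 kg = 12.48 mcg/min
12.48 mcg/min × 60 min/hr = 748.8 mcg/hr
Concentration = 4 mg ÷ 97 mL = 0.04123711 mg/mL = 41.23711 mcg/mL
Rate = 748.8 mcg/hr ÷ 41.23711 mcg/mL = 18.1584 mL/hr
Volume infused so far = 18.1584 mL/hr × 2 hr = 36.3168 mL
Volume remaining = 97 − 36.3168 = 60.6832 mL
New rate:
Dose = 0.21 mcg/kg/min × 96 kg = 20.16 mcg/min
20.16 mcg/min × 60 min/hr = 1209.6 mcg/hr
Rate = 1209.6 mcg/hr ÷ 41.23711 mcg/mL = 29.3328 mL/hr
Time remaining = 60.6832 mL ÷ 29.3328 mL/hr = 2.068783 hr

2.1 hours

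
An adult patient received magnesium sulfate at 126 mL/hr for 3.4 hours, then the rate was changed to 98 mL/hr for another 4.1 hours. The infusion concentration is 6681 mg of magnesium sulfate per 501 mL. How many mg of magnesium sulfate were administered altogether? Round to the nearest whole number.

Concentration = 6681 mg ÷ 501 mL = 13.33533 mg/mL
Stage 1: 126 mL/hr × 3.4 hr = 428.4 mL → 428.4 mL × 13.33533 mg/mL = 5712.855 mg
Stage 2: 98 mL/hr × 4.1 hr = 401.8 mL → 401.8 mL × 13.33533 mg/mL = 5358.135 mg
Total = 5712.855 + 5358.135 = 11070.99 mg

11071 mg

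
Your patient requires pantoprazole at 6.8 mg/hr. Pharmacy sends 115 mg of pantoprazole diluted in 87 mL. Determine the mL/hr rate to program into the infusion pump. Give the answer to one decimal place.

Concentration = 115 mg ÷ 87 mL = 1.321839 mg/mL
Rate = 6.8 mg/hr ÷ 1.321839 mg/mL = 5.144348 mL/hr

5.1 mL/hr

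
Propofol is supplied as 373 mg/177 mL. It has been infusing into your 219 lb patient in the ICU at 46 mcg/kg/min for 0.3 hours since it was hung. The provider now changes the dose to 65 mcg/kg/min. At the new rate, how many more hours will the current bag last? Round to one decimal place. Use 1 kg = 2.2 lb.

Initial rate:
Weight = 219 lb ÷ 2.2 lb/kg = 99.54545 kg
Dose = 46 mcg/kg/min × 99.54545 kg = 4579.091 mcg/min
4579.091 mcg/min × 60 min/hr = 274745.5 mcg/hr
Concentration = 373 mg ÷ 177 mL = 2.107345 mg/mL = 2107.345 mcg/mL
Rate = 274745.5 mcg/hr ÷ 2107.345 mcg/mL = 130.3752 mL/hr
Volume infused so far = 130.3752 mL/hr × 0.3 hr = 39.11256 mL
Volume remaining = 177 − 39.11256 = 137.8874 mL
New rate:
Dose = 65 mcg/kg/min × 99.54545 kg = 6470.455 mcg/min
6470.455 mcg/min × 60 min/hr = 388227.3 mcg/hr
Rate = 388227.3 mcg/hr ÷ 2107.345 mcg/mL = 184.2258 mL/hr
Time remaining = 137.8874 mL ÷ 184.2258 mL/hr = 0.7484697 hr

0.7 hours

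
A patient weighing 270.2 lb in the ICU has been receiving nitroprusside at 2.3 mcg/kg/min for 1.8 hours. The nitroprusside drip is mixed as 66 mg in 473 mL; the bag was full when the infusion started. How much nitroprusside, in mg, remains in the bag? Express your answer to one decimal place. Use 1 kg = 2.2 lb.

Weight = 270.2 lb ÷ 2.2 lb/kg = 122.8182 kg
Dose = 2.3 mcg/kg/min × 122.8182 kg = 282.4818 mcg/min
282.4818 mcg/min × 60 min/hr = 16948.91 mcg/hr
Concentration = 66 mg ÷ 473 mL = 0.1395349 mg/mL = 139.5349 mcg/mL
Rate = 16948.91 mcg/hr ÷ 139.5349 mcg/mL = 121.4672 mL/hr
Volume infused = 121.4672 mL/hr × 1.8 hr = 218.6409 mL
Volume remaining = 473 − 218.6409 = 254.3591 mL
Drug remaining = 254.3591 mL × 139.5349 mcg/mL = 35491.96 mcg = 35.49196 mg

35.5 mg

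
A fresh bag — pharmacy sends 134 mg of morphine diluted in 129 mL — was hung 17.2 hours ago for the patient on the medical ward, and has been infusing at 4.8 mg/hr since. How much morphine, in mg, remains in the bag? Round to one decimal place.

51.4 mg

Concentration = 134 mg ÷ 129 mL = 1.03876 mg/mL
Rate = 4.8 mg/hr ÷ 1.03876 mg/mL = 4.620896 mL/hr
Volume infused = 4.620896 mL/hr × 17.2 hr = 79.4794 mL
Volume remaining = 129 − 79.4794 = 49.5206 mL
Drug remaining = 49.5206 mL × 1.03876 mg/mL = 51.44 mg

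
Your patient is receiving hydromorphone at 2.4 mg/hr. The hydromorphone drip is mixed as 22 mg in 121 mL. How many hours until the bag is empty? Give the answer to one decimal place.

Concentration = 22 mg ÷ 121 mL = 0.1818182 mg/mL
Rate = 2.4 mg/hr ÷ 0.1818182 mg/mL = 13.2 mL/hr
Duration = 121 mL ÷ 13.2 mL/hr = 9.166667 hr

9.2 hours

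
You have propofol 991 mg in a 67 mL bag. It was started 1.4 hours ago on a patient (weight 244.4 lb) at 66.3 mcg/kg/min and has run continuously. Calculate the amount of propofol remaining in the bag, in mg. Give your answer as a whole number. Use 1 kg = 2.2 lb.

372 mg

Weight = 244.4 lb ÷ 2.2 lb/kg = 111.0909 kg
Dose = 66.3 mcg/kg/min × 111.0909 kg = 7365.327 mcg/min
7365.327 mcg/min × 60 min/hr = 441919.6 mcg/hr
Concentration = 991 mg ÷ 67 mL = 14.79104 mg/mL = 14791.04 mcg/mL
Rate = 441919.6 mcg/hr ÷ 14791.04 mcg/mL = 29.87751 mL/hr
Volume infused = 29.87751 mL/hr × 1.4 hr = 41.82852 mL
Volume remaining = 67 − 41.82852 = 25.17148 mL
Drug remaining = 25.17148 mL × 14791.04 mcg/mL = 372312.5 mcg = 372.3125 mg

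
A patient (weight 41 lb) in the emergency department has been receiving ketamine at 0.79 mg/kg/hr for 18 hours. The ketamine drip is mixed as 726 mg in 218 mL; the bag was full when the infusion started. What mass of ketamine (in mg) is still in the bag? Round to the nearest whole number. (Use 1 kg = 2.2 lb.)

461 mg

Weight = 41 lb ÷ 2.2 lb/kg = 18.63636 kg
Dose = 0.79 mg/kg/hr × 18.63636 kg = 14.72273 mg/hr
Concentration = 726 mg ÷ 218 mL = 3.330275 mg/mL
Rate = 14.72273 mg/hr ÷ 3.330275 mg/mL = 4.420874 mL/hr
Volume infused = 4.420874 mL/hr × 18 hr = 79.57573 mL
Volume remaining = 218 − 79.57573 = 138.4243 mL
Drug remaining = 138.4243 mL × 3.330275 mg/mL = 460.9909 mg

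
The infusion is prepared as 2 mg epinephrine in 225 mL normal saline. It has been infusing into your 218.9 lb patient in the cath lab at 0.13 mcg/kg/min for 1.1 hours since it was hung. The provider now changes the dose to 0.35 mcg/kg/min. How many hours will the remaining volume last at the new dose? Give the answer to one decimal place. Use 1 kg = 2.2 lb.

0.5 hours

Initial rate:
Weight = 218.9 lb ÷ 2.2 lb/kg = 99.5 kg
Dose = 0.13 mcg/kg/min × 99.5 kg = 12.935 mcg/min
12.935 mcg/min × 60 min/hr = 776.1 mcg/hr
Concentration = 2 mg ÷ 225 mL = 0.008888889 mg/mL = 8.888889 mcg/mL
Rate = 776.1 mcg/hr ÷ 8.888889 mcg/mL = 87.31125 mL/hr
Volume infused so far = 87.31125 mL/hr × 1.1 hr = 96.04238 mL
Volume remaining = 225 − 96.04238 = 128.9576 mL
New rate:
Dose = 0.35 mcg/kg/min × 99.5 kg = 34.825 mcg/min
34.825 mcg/min × 60 min/hr = 2089.5 mcg/hr
Rate = 2089.5 mcg/hr ÷ 8.888889 mcg/mL = 235.0687 mL/hr
Time remaining = 128.9576 mL ÷ 235.0687 mL/hr = 0.5485954 hr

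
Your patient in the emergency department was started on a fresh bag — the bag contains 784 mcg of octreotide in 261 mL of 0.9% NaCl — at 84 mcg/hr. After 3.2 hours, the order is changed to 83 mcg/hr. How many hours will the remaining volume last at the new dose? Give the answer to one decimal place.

6.2 hours

Initial rate:
Concentration = 784 mcg ÷ 261 mL = 3.003831 mcg/mL
Rate = 84 mcg/hr ÷ 3.003831 mcg/mL = 27.96429 mL/hr
Volume infused so far = 27.96429 mL/hr × 3.2 hr = 89.48571 mL
Volume remaining = 261 − 89.48571 = 171.5143 mL
New rate:
Rate = 83 mcg/hr ÷ 3.003831 mcg/mL = 27.63138 mL/hr
Time remaining = 171.5143 mL ÷ 27.63138 mL/hr = 6.207229 hr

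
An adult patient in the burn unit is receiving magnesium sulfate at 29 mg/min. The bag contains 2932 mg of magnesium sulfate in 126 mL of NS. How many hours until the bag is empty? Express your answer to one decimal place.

29 mg/min × 60 min/hr = 1740 mg/hr
Concentration = 2932 mg ÷ 126 mL = 23.26984 mg/mL
Rate = 1740 mg/hr ÷ 23.26984 mg/mL = 74.7749 mL/hr
Duration = 126 mL ÷ 74.7749 mL/hr = 1.685057 hr

1.7 hours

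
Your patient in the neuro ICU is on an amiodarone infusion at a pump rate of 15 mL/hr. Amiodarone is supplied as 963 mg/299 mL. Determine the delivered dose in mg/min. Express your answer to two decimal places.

Concentration = 963 mg ÷ 299 mL = 3.220736 mg/mL
Drug rate = 15 mL/hr × 3.220736 mg/mL = 48.31104 mg/hr
48.31104 mg/hr ÷ 60 min/hr = 0.8051839 mg/min

0.81 mg/min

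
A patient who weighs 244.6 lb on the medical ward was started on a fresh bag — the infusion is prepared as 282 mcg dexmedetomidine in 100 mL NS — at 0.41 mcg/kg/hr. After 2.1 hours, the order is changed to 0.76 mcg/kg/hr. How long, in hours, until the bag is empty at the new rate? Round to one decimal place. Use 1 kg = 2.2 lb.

2.2 hours

Initial rate:
Weight = 244.6 lb ÷ 2.2 lb/kg = 111.1818 kg
Dose = 0.41 mcg/kg/hr × 111.1818 kg = 45.58455 mcg/hr
Concentration = 282 mcg ÷ 100 mL = 2.82 mcg/mL
Rate = 45.58455 mcg/hr ÷ 2.82 mcg/mL = 16.16473 mL/hr
Volume infused so far = 16.16473 mL/hr × 2.1 hr = 33.94594 mL
Volume remaining = 100 − 33.94594 = 66.05406 mL
New rate:
Dose = 0.76 mcg/kg/hr × 111.1818 kg = 84.49818 mcg/hr
Rate = 84.49818 mcg/hr ÷ 2.82 mcg/mL = 29.96389 mL/hr
Time remaining = 66.05406 mL ÷ 29.96389 mL/hr = 2.204455 hr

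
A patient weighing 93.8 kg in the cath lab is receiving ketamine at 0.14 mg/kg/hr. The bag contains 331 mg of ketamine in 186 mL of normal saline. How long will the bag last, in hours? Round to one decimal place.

25.2 hours

Dose = 0.14 mg/kg/hr × 93.8 kg = 13.132 mg/hr
Concentration = 331 mg ÷ 186 mL = 1.77957 mg/mL
Rate = 13.132 mg/hr ÷ 1.77957 mg/mL = 7.379311 mL/hr
Duration = 186 mL ÷ 7.379311 mL/hr = 25.2056 hr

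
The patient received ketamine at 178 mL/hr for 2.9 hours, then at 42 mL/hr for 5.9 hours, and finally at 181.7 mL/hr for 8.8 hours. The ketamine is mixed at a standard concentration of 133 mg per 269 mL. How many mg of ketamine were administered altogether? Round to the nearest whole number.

Concentration = 133 mg ÷ 269 mL = 0.4944238 mg/mL
Stage 1: 178 mL/hr × 2.9 hr = 516.2 mL → 516.2 mL × 0.4944238 mg/mL = 255.2216 mg
Stage 2: 42 mL/hr × 5.9 hr = 247.8 mL → 247.8 mL × 0.4944238 mg/mL = 122.5182 mg
Stage 3: 181.7 mL/hr × 8.8 hr = 1598.96 mL → 1598.96 mL × 0.4944238 mg/mL = 790.5639 mg
Total = 255.2216 + 122.5182 + 790.5639 = 1168.304 mg

1168 mg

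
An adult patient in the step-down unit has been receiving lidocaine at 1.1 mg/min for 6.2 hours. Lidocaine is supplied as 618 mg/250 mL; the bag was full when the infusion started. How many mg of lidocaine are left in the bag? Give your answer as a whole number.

1.1 mg/min × 60 min/hr = 66 mg/hr
Concentration = 618 mg ÷ 250 mL = 2.472 mg/mL
Rate = 66 mg/hr ÷ 2.472 mg/mL = 26.69903 mL/hr
Volume infused = 26.69903 mL/hr × 6.2 hr = 165.534 mL
Volume remaining = 250 − 165.534 = 84.46602 mL
Drug remaining = 84.46602 mL × 2.472 mg/mL = 208.8 mg

209 mg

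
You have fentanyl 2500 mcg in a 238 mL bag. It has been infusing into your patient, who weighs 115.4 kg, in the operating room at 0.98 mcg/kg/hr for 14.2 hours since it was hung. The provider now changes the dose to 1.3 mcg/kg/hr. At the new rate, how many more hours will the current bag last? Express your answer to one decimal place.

6.0 hours

Initial rate:
Dose = 0.98 mcg/kg/hr × 115.4 kg = 113.092 mcg/hr
Concentration = 2500 mcg ÷ 238 mL = 10.5042 mcg/mL
Rate = 113.092 mcg/hr ÷ 10.5042 mcg/mL = 10.76636 mL/hr
Volume infused so far = 10.76636 mL/hr × 14.2 hr = 152.8823 mL
Volume remaining = 238 − 152.8823 = 85.11771 mL
New rate:
Dose = 1.3 mcg/kg/hr × 115.4 kg = 150.02 mcg/hr
Rate = 150.02 mcg/hr ÷ 10.5042 mcg/mL = 14.2819 mL/hr
Time remaining = 85.11771 mL ÷ 14.2819 mL/hr = 5.959829 hr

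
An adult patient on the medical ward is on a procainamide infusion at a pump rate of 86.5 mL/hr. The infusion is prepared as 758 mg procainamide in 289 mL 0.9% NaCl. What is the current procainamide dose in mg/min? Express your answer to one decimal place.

Concentration = 758 mg ÷ 289 mL = 2.622837 mg/mL
Drug rate = 86.5 mL/hr × 2.622837 mg/mL = 226.8754 mg/hr
226.8754 mg/hr ÷ 60 min/hr = 3.781257 mg/min

3.8 mg/min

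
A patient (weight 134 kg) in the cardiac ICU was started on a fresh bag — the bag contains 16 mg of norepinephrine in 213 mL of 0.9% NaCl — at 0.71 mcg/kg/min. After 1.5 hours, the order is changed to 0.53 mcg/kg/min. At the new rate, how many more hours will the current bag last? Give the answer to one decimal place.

Initial rate:
Dose = 0.71 mcg/kg/min × 134 kg = 95.14 mcg/min
95.14 mcg/min × 60 min/hr = 5708.4 mcg/hr
Concentration = 16 mg ÷ 213 mL = 0.07511737 mg/mL = 75.11737 mcg/mL
Rate = 5708.4 mcg/hr ÷ 75.11737 mcg/mL = 75.99307 mL/hr
Volume infused so far = 75.99307 mL/hr × 1.5 hr = 113.9896 mL
Volume remaining = 213 − 113.9896 = 99.01039 mL
New rate:
Dose = 0.53 mcg/kg/min × 134 kg = 71.02 mcg/min
71.02 mcg/min × 60 min/hr = 4261.2 mcg/hr
Rate = 4261.2 mcg/hr ÷ 75.11737 mcg/mL = 56.72723 mL/hr
Time remaining = 99.01039 mL ÷ 56.72723 mL/hr = 1.745377 hr

1.7 hours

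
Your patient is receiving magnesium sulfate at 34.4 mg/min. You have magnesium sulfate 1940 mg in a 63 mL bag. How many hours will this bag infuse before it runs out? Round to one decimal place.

34.4 mg/min × 60 min/hr = 2064 mg/hr
Concentration = 1940 mg ÷ 63 mL = 30.79365 mg/mL
Rate = 2064 mg/hr ÷ 30.79365 mg/mL = 67.0268 mL/hr
Duration = 63 mL ÷ 67.0268 mL/hr = 0.9399225 hr

0.9 hours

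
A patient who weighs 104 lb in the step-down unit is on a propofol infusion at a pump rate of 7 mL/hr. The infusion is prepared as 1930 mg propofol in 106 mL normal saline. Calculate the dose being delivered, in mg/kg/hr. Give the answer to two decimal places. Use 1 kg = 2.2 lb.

2.70 mg/kg/hr

Weight = 104 lb ÷ 2.2 lb/kg = 47.27273 kg
Concentration = 1930 mg ÷ 106 mL = 18.20755 mg/mL
Drug rate = 7 mL/hr × 18.20755 mg/mL = 127.4528 mg/hr
127.4528 mg/hr ÷ 47.27273 kg = 2.696118 mg/kg/hr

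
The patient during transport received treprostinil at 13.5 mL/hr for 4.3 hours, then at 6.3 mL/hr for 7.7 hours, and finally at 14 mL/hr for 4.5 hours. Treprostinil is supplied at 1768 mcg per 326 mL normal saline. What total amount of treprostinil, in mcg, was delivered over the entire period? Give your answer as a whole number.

Concentration = 1768 mcg ÷ 326 mL = 5.423313 mcg/mL
Stage 1: 13.5 mL/hr × 4.3 hr = 58.05 mL → 58.05 mL × 5.423313 mcg/mL = 314.8233 mcg
Stage 2: 6.3 mL/hr × 7.7 hr = 48.51 mL → 48.51 mL × 5.423313 mcg/mL = 263.0849 mcg
Stage 3: 14 mL/hr × 4.5 hr = 63 mL → 63 mL × 5.423313 mcg/mL = 341.6687 mcg
Total = 314.8233 + 263.0849 + 341.6687 = 919.5769 mcg

920 mcg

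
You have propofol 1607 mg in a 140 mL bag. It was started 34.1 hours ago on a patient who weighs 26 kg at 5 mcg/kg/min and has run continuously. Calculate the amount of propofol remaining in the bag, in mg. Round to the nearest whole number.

Dose = 5 mcg/kg/min × 26 kg = 130 mcg/min
130 mcg/min × 60 min/hr = 7800 mcg/hr
Concentration = 1607 mg ÷ 140 mL = 11.47857 mg/mL = 11478.57 mcg/mL
Rate = 7800 mcg/hr ÷ 11478.57 mcg/mL = 0.6795271 mL/hr
Volume infused = 0.6795271 mL/hr × 34.1 hr = 23.17187 mL
Volume remaining = 140 − 23.17187 = 116.8281 mL
Drug remaining = 116.8281 mL × 11478.57 mcg/mL = 1341020 mcg = 1341.02 mg

1341 mg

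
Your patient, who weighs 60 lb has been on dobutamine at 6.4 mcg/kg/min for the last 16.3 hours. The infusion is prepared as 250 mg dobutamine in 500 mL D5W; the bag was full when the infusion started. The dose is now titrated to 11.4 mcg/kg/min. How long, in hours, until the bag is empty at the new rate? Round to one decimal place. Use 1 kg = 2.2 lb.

4.3 hours

Initial rate:
Weight = 60 lb ÷ 2.2 lb/kg = 27.27273 kg
Dose = 6.4 mcg/kg/min × 27.27273 kg = 174.5455 mcg/min
174.5455 mcg/min × 60 min/hr = 10472.73 mcg/hr
Concentration = 250 mg ÷ 500 mL = 0.5 mg/mL = 500 mcg/mL
Rate = 10472.73 mcg/hr ÷ 500 mcg/mL = 20.94545 mL/hr
Volume infused so far = 20.94545 mL/hr × 16.3 hr = 341.4109 mL
Volume remaining = 500 − 341.4109 = 158.5891 mL
New rate:
Dose = 11.4 mcg/kg/min × 27.27273 kg = 310.9091 mcg/min
310.9091 mcg/min × 60 min/hr = 18654.55 mcg/hr
Rate = 18654.55 mcg/hr ÷ 500 mcg/mL = 37.30909 mL/hr
Time remaining = 158.5891 mL ÷ 37.30909 mL/hr = 4.250682 hr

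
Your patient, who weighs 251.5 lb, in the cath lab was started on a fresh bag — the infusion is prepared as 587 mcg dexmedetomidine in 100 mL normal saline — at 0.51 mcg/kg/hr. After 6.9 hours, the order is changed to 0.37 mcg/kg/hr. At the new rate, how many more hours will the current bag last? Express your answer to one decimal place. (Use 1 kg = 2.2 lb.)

Initial rate:
Weight = 251.5 lb ÷ 2.2 lb/kg = 114.3182 kg
Dose = 0.51 mcg/kg/hr × 114.3182 kg = 58.30227 mcg/hr
Concentration = 587 mcg ÷ 100 mL = 5.87 mcg/mL
Rate = 58.30227 mcg/hr ÷ 5.87 mcg/mL = 9.932244 mL/hr
Volume infused so far = 9.932244 mL/hr × 6.9 hr = 68.53248 mL
Volume remaining = 100 − 68.53248 = 31.46752 mL
New rate:
Dose = 0.37 mcg/kg/hr × 114.3182 kg = 42.29773 mcg/hr
Rate = 42.29773 mcg/hr ÷ 5.87 mcg/mL = 7.205746 mL/hr
Time remaining = 31.46752 mL ÷ 7.205746 mL/hr = 4.367003 hr

4.4 hours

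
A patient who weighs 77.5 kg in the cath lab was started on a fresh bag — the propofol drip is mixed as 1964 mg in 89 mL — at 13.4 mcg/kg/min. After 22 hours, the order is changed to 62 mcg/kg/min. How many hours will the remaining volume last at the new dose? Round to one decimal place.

2.1 hours

Initial rate:
Dose = 13.4 mcg/kg/min × 77.5 kg = 1038.5 mcg/min
1038.5 mcg/min × 60 min/hr = 62310 mcg/hr
Concentration = 1964 mg ÷ 89 mL = 22.06742 mg/mL = 22067.42 mcg/mL
Rate = 62310 mcg/hr ÷ 22067.42 mcg/mL = 2.82362 mL/hr
Volume infused so far = 2.82362 mL/hr × 22 hr = 62.11964 mL
Volume remaining = 89 − 62.11964 = 26.88036 mL
New rate:
Dose = 62 mcg/kg/min × 77.5 kg = 4805 mcg/min
4805 mcg/min × 60 min/hr = 288300 mcg/hr
Rate = 288300 mcg/hr ÷ 22067.42 mcg/mL = 13.06451 mL/hr
Time remaining = 26.88036 mL ÷ 13.06451 mL/hr = 2.05751 hr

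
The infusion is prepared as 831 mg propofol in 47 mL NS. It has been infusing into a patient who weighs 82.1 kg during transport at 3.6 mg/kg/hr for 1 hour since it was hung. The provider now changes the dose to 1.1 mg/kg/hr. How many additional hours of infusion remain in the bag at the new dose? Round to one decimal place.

Initial rate:
Dose = 3.6 mg/kg/hr × 82.1 kg = 295.56 mg/hr
Concentration = 831 mg ÷ 47 mL = 17.68085 mg/mL
Rate = 295.56 mg/hr ÷ 17.68085 mg/mL = 16.71639 mL/hr
Volume infused so far = 16.71639 mL/hr × 1 hr = 16.71639 mL
Volume remaining = 47 − 16.71639 = 30.28361 mL
New rate:
Dose = 1.1 mg/kg/hr × 82.1 kg = 90.31 mg/hr
Rate = 90.31 mg/hr ÷ 17.68085 mg/mL = 5.107786 mL/hr
Time remaining = 30.28361 mL ÷ 5.107786 mL/hr = 5.928912 hr

5.9 hours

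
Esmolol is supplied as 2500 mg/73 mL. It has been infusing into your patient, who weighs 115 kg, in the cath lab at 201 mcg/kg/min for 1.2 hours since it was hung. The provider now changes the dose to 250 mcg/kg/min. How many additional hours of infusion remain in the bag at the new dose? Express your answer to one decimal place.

0.5 hours

Initial rate:
Dose = 201 mcg/kg/min × 115 kg = 23115 mcg/min
23115 mcg/min × 60 min/hr = 1386900 mcg/hr
Concentration = 2500 mg ÷ 73 mL = 34.24658 mg/mL = 34246.58 mcg/mL
Rate = 1386900 mcg/hr ÷ 34246.58 mcg/mL = 40.49748 mL/hr
Volume infused so far = 40.49748 mL/hr × 1.2 hr = 48.59698 mL
Volume remaining = 73 − 48.59698 = 24.40302 mL
New rate:
Dose = 250 mcg/kg/min × 115 kg = 28750 mcg/min
28750 mcg/min × 60 min/hr = 1725000 mcg/hr
Rate = 1725000 mcg/hr ÷ 34246.58 mcg/mL = 50.37 mL/hr
Time remaining = 24.40302 mL ÷ 50.37 mL/hr = 0.4844754 hr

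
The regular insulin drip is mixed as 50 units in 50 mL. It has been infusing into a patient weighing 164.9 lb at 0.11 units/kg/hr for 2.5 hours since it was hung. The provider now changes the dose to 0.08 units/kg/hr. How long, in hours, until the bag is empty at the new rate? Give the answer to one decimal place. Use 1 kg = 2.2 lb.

Initial rate:
Weight = 164.9 lb ÷ 2.2 lb/kg = 74.95455 kg
Dose = 0.11 units/kg/hr × 74.95455 kg = 8.245 units/hr
Concentration = 50 units ÷ 50 mL = 1 units/mL
Rate = 8.245 units/hr ÷ 1 units/mL = 8.245 mL/hr
Volume infused so far = 8.245 mL/hr × 2.5 hr = 20.6125 mL
Volume remaining = 50 − 20.6125 = 29.3875 mL
New rate:
Dose = 0.08 units/kg/hr × 74.95455 kg = 5.996364 units/hr
Rate = 5.996364 units/hr ÷ 1 units/mL = 5.996364 mL/hr
Time remaining = 29.3875 mL ÷ 5.996364 mL/hr = 4.900887 hr

4.9 hours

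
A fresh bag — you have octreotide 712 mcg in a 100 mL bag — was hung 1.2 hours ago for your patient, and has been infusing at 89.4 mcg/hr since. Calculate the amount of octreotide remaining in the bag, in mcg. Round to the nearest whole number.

605 mcg

Concentration = 712 mcg ÷ 100 mL = 7.12 mcg/mL
Rate = 89.4 mcg/hr ÷ 7.12 mcg/mL = 12.55618 mL/hr
Volume infused = 12.55618 mL/hr × 1.2 hr = 15.06742 mL
Volume remaining = 100 − 15.06742 = 84.93258 mL
Drug remaining = 84.93258 mL × 7.12 mcg/mL = 604.72 mcg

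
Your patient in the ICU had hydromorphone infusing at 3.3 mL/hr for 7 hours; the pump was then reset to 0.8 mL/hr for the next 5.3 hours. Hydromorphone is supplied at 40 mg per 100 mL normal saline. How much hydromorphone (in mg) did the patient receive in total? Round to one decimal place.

Concentration = 40 mg ÷ 100 mL = 0.4 mg/mL
Stage 1: 3.3 mL/hr × 7 hr = 23.1 mL → 23.1 mL × 0.4 mg/mL = 9.24 mg
Stage 2: 0.8 mL/hr × 5.3 hr = 4.24 mL → 4.24 mL × 0.4 mg/mL = 1.696 mg
Total = 9.24 + 1.696 = 10.936 mg

10.9 mg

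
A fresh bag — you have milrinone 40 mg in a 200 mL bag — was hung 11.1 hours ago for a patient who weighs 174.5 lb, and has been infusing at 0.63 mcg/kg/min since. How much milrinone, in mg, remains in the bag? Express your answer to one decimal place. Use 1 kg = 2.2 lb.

6.7 mg

Weight = 174.5 lb ÷ 2.2 lb/kg = 79.31818 kg
Dose = 0.63 mcg/kg/min × 79.31818 kg = 49.97045 mcg/min
49.97045 mcg/min × 60 min/hr = 2998.227 mcg/hr
Concentration = 40 mg ÷ 200 mL = 0.2 mg/mL = 200 mcg/mL
Rate = 2998.227 mcg/hr ÷ 200 mcg/mL = 14.99114 mL/hr
Volume infused = 14.99114 mL/hr × 11.1 hr = 166.4016 mL
Volume remaining = 200 − 166.4016 = 33.59839 mL
Drug remaining = 33.59839 mL × 200 mcg/mL = 6719.677 mcg = 6.719677 mg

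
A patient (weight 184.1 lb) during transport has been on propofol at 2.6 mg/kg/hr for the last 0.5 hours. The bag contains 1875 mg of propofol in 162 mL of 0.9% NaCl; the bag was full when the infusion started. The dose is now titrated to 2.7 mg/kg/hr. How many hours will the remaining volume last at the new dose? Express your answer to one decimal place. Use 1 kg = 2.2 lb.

Initial rate:
Weight = 184.1 lb ÷ 2.2 lb/kg = 83.68182 kg
Dose = 2.6 mg/kg/hr × 83.68182 kg = 217.5727 mg/hr
Concentration = 1875 mg ÷ 162 mL = 11.57407 mg/mL
Rate = 217.5727 mg/hr ÷ 11.57407 mg/mL = 18.79828 mL/hr
Volume infused so far = 18.79828 mL/hr × 0.5 hr = 9.399142 mL
Volume remaining = 162 − 9.399142 = 152.6009 mL
New rate:
Dose = 2.7 mg/kg/hr × 83.68182 kg = 225.9409 mg/hr
Rate = 225.9409 mg/hr ÷ 11.57407 mg/mL = 19.52129 mL/hr
Time remaining = 152.6009 mL ÷ 19.52129 mL/hr = 7.817148 hr

7.8 hours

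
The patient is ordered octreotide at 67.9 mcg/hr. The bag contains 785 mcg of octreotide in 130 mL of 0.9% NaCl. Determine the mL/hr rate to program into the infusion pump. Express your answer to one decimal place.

Concentration = 785 mcg ÷ 130 mL = 6.038462 mcg/mL
Rate = 67.9 mcg/hr ÷ 6.038462 mcg/mL = 11.24459 mL/hr

11.2 mL/hr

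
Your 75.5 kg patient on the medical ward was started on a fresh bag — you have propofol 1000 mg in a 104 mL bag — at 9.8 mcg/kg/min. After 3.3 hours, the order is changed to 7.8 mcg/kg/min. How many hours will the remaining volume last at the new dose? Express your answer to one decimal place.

Initial rate:
Dose = 9.8 mcg/kg/min × 75.5 kg = 739.9 mcg/min
739.9 mcg/min × 60 min/hr = 44394 mcg/hr
Concentration = 1000 mg ÷ 104 mL = 9.615385 mg/mL = 9615.385 mcg/mL
Rate = 44394 mcg/hr ÷ 9615.385 mcg/mL = 4.616976 mL/hr
Volume infused so far = 4.616976 mL/hr × 3.3 hr = 15.23602 mL
Volume remaining = 104 − 15.23602 = 88.76398 mL
New rate:
Dose = 7.8 mcg/kg/min × 75.5 kg = 588.9 mcg/min
588.9 mcg/min × 60 min/hr = 35334 mcg/hr
Rate = 35334 mcg/hr ÷ 9615.385 mcg/mL = 3.674736 mL/hr
Time remaining = 88.76398 mL ÷ 3.674736 mL/hr = 24.1552 hr

24.2 hours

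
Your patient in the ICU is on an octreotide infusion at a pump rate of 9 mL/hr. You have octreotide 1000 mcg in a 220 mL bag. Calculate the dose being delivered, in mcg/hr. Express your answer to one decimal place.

40.9 mcg/hr

Concentration = 1000 mcg ÷ 220 mL = 4.545455 mcg/mL
Drug rate = 9 mL/hr × 4.545455 mcg/mL = 40.90909 mcg/hr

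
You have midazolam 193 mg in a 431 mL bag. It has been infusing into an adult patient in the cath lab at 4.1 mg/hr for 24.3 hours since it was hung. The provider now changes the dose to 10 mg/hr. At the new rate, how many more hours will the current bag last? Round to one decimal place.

9.3 hours

Initial rate:
Concentration = 193 mg ÷ 431 mL = 0.4477958 mg/mL
Rate = 4.1 mg/hr ÷ 0.4477958 mg/mL = 9.155959 mL/hr
Volume infused so far = 9.155959 mL/hr × 24.3 hr = 222.4898 mL
Volume remaining = 431 − 222.4898 = 208.5102 mL
New rate:
Rate = 10 mg/hr ÷ 0.4477958 mg/mL = 22.33161 mL/hr
Time remaining = 208.5102 mL ÷ 22.33161 mL/hr = 9.337 hr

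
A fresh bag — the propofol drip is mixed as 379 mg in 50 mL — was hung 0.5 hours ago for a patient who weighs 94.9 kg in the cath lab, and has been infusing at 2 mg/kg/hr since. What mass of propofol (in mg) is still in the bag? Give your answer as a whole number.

284 mg

Dose = 2 mg/kg/hr × 94.9 kg = 189.8 mg/hr
Concentration = 379 mg ÷ 50 mL = 7.58 mg/mL
Rate = 189.8 mg/hr ÷ 7.58 mg/mL = 25.03958 mL/hr
Volume infused = 25.03958 mL/hr × 0.5 hr = 12.51979 mL
Volume remaining = 50 − 12.51979 = 37.48021 mL
Drug remaining = 37.48021 mL × 7.58 mg/mL = 284.1 mg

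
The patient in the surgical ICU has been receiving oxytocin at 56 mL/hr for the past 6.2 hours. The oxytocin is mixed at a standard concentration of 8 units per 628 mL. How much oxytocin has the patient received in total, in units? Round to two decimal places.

4.42 units

Concentration = 8 units ÷ 628 mL = 0.01273885 units/mL = 12.73885 milliunits/mL
Drug rate = 56 mL/hr × 12.73885 milliunits/mL = 713.3758 milliunits/hr
Total = 713.3758 milliunits/hr × 6.2 hr = 4422.93 milliunits = 4.42293 units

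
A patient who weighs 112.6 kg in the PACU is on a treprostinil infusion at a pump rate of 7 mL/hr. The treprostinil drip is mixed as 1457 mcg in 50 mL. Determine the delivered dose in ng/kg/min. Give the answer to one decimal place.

30.2 ng/kg/min

Concentration = 1457 mcg ÷ 50 mL = 29.14 mcg/mL = 29140 ng/mL
Drug rate = 7 mL/hr × 29140 ng/mL = 203980 ng/hr
203980 ng/hr ÷ 60 min/hr = 3399.667 ng/min
3399.667 ng/min ÷ 112.6 kg = 30.19242 ng/kg/min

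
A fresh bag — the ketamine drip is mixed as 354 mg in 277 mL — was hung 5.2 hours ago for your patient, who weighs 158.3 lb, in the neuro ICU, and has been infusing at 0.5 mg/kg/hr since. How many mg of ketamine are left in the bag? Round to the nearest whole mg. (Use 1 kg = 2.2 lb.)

Weight = 158.3 lb ÷ 2.2 lb/kg = 71.95455 kg
Dose = 0.5 mg/kg/hr × 71.95455 kg = 35.97727 mg/hr
Concentration = 354 mg ÷ 277 mL = 1.277978 mg/mL
Rate = 35.97727 mg/hr ÷ 1.277978 mg/mL = 28.15171 mL/hr
Volume infused = 28.15171 mL/hr × 5.2 hr = 146.3889 mL
Volume remaining = 277 − 146.3889 = 130.6111 mL
Drug remaining = 130.6111 mL × 1.277978 mg/mL = 166.9182 mg

167 mg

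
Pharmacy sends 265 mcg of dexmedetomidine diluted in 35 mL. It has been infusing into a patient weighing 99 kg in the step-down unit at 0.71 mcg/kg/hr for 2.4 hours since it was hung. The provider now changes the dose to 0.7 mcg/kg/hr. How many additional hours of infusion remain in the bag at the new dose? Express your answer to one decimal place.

1.4 hours

Initial rate:
Dose = 0.71 mcg/kg/hr × 99 kg = 70.29 mcg/hr
Concentration = 265 mcg ÷ 35 mL = 7.571429 mcg/mL
Rate = 70.29 mcg/hr ÷ 7.571429 mcg/mL = 9.283585 mL/hr
Volume infused so far = 9.283585 mL/hr × 2.4 hr = 22.2806 mL
Volume remaining = 35 − 22.2806 = 12.7194 mL
New rate:
Dose = 0.7 mcg/kg/hr × 99 kg = 69.3 mcg/hr
Rate = 69.3 mcg/hr ÷ 7.571429 mcg/mL = 9.15283 mL/hr
Time remaining = 12.7194 mL ÷ 9.15283 mL/hr = 1.389668 hr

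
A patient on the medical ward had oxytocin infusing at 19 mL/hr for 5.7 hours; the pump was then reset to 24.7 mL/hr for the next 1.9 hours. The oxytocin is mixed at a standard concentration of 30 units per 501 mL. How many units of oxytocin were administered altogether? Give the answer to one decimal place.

Concentration = 30 units ÷ 501 mL = 0.05988024 units/mL
Stage 1: 19 mL/hr × 5.7 hr = 108.3 mL → 108.3 mL × 0.05988024 units/mL = 6.48503 units
Stage 2: 24.7 mL/hr × 1.9 hr = 46.93 mL → 46.93 mL × 0.05988024 units/mL = 2.81018 units
Total = 6.48503 + 2.81018 = 9.29521 units

9.3 units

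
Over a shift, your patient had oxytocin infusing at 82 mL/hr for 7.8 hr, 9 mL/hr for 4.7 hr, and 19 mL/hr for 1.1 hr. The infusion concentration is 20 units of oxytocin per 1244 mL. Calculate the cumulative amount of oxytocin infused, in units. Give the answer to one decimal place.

Concentration = 20 units ÷ 1244 mL = 0.01607717 units/mL
Stage 1: 82 mL/hr × 7.8 hr = 639.6 mL → 639.6 mL × 0.01607717 units/mL = 10.28296 units
Stage 2: 9 mL/hr × 4.7 hr = 42.3 mL → 42.3 mL × 0.01607717 units/mL = 0.6800643 units
Stage 3: 19 mL/hr × 1.1 hr = 20.9 mL → 20.9 mL × 0.01607717 units/mL = 0.3360129 units
Total = 10.28296 + 0.6800643 + 0.3360129 = 11.29904 units

11.3 units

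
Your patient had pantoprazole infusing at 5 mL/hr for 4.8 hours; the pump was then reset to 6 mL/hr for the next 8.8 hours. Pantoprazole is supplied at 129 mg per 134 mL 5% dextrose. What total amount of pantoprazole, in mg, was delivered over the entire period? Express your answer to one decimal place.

Concentration = 129 mg ÷ 134 mL = 0.9626866 mg/mL
Stage 1: 5 mL/hr × 4.8 hr = 24 mL → 24 mL × 0.9626866 mg/mL = 23.10448 mg
Stage 2: 6 mL/hr × 8.8 hr = 52.8 mL → 52.8 mL × 0.9626866 mg/mL = 50.82985 mg
Total = 23.10448 + 50.82985 = 73.93433 mg

73.9 mg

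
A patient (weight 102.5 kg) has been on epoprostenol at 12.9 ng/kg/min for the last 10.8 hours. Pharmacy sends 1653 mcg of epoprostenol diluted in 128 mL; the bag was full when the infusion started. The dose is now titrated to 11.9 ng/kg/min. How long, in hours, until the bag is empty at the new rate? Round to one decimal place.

Initial rate:
Dose = 12.9 ng/kg/min × 102.5 kg = 1322.25 ng/min
1322.25 ng/min × 60 min/hr = 79335 ng/hr
Concentration = 1653 mcg ÷ 128 mL = 12.91406 mcg/mL = 12914.06 ng/mL
Rate = 79335 ng/hr ÷ 12914.06 ng/mL = 6.143303 mL/hr
Volume infused so far = 6.143303 mL/hr × 10.8 hr = 66.34767 mL
Volume remaining = 128 − 66.34767 = 61.65233 mL
New rate:
Dose = 11.9 ng/kg/min × 102.5 kg = 1219.75 ng/min
1219.75 ng/min × 60 min/hr = 73185 ng/hr
Rate = 73185 ng/hr ÷ 12914.06 ng/mL = 5.667078 mL/hr
Time remaining = 61.65233 mL ÷ 5.667078 mL/hr = 10.87903 hr

10.9 hours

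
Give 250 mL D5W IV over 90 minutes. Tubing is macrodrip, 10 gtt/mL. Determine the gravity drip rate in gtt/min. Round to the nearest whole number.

250 mL ÷ (90 min) = 2.777778 mL/min
2.777778 mL/min × 10 gtt/mL = 27.77778 gtt/min

28 gtt/min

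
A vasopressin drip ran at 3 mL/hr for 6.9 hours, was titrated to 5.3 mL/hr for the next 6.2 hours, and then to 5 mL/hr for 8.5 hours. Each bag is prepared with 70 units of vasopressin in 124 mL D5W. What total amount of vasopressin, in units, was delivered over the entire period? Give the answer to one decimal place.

54.2 units

Concentration = 70 units ÷ 124 mL = 0.5645161 units/mL
Stage 1: 3 mL/hr × 6.9 hr = 20.7 mL → 20.7 mL × 0.5645161 units/mL = 11.68548 units
Stage 2: 5.3 mL/hr × 6.2 hr = 32.86 mL → 32.86 mL × 0.5645161 units/mL = 18.55 units
Stage 3: 5 mL/hr × 8.5 hr = 42.5 mL → 42.5 mL × 0.5645161 units/mL = 23.99194 units
Total = 11.68548 + 18.55 + 23.99194 = 54.22742 units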